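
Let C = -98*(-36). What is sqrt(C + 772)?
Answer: 10*sqrt(43) ≈ 65.574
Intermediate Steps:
C = 3528
sqrt(C + 772) = sqrt(3528 + 772) = sqrt(4300) = 10*sqrt(43)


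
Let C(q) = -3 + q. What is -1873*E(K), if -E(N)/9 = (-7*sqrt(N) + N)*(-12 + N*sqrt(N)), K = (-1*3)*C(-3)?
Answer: -41872788 + 20632968*sqrt(2) ≈ -1.2693e+7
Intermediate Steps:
K = 18 (K = (-1*3)*(-3 - 3) = -3*(-6) = 18)
E(N) = -9*(-12 + N**(3/2))*(N - 7*sqrt(N)) (E(N) = -9*(-7*sqrt(N) + N)*(-12 + N*sqrt(N)) = -9*(N - 7*sqrt(N))*(-12 + N**(3/2)) = -9*(-12 + N**(3/2))*(N - 7*sqrt(N)))
-1873*E(K) = -1873*(-2268*sqrt(2) - 8748*sqrt(2) + 63*18**2 + 108*18) = -1873*(-2268*sqrt(2) - 8748*sqrt(2) + 63*324 + 1944) = -1873*(-2268*sqrt(2) - 8748*sqrt(2) + 20412 + 1944) = -1873*(22356 - 11016*sqrt(2)) = -41872788 + 20632968*sqrt(2)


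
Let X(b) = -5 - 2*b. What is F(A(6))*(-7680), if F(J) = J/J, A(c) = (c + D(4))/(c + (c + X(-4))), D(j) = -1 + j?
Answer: -7680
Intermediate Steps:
A(c) = (3 + c)/(3 + 2*c) (A(c) = (c + (-1 + 4))/(c + (c + (-5 - 2*(-4)))) = (c + 3)/(c + (c + (-5 + 8))) = (3 + c)/(c + (c + 3)) = (3 + c)/(c + (3 + c)) = (3 + c)/(3 + 2*c))
F(J) = 1
F(A(6))*(-7680) = 1*(-7680) = -7680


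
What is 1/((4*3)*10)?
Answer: 1/120 ≈ 0.0083333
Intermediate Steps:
1/((4*3)*10) = 1/(12*10) = 1/120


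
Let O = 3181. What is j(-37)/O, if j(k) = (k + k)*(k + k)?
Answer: 5476/3181 ≈ 1.7215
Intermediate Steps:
j(k) = 4*k² (j(k) = (2*k)*(2*k) = 4*k²)
j(-37)/O = (4*(-37)²)/3181 = (4*1369)*(1/3181) = 5476*(1/3181) = 5476/3181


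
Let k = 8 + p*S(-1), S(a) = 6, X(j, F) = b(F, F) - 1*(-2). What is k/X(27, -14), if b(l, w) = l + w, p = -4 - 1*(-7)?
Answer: -1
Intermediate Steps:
p = 3 (p = -4 + 7 = 3)
X(j, F) = 2 + 2*F (X(j, F) = (F + F) - 1*(-2) = 2*F + 2 = 2 + 2*F)
k = 26 (k = 8 + 3*6 = 8 + 18 = 26)
k/X(27, -14) = 26/(2 + 2*(-14)) = 26/(2 - 28) = 26/(-26) = 26*(-1/26) = -1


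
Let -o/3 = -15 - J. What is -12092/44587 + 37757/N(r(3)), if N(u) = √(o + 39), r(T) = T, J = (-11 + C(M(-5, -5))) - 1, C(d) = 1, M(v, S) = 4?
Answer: -12092/44587 + 2221*√51/3 ≈ 5286.8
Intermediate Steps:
J = -11 (J = (-11 + 1) - 1 = -10 - 1 = -11)
o = 12 (o = -3*(-15 - 1*(-11)) = -3*(-15 + 11) = -3*(-4) = 12)
N(u) = √51 (N(u) = √(12 + 39) = √51)
-12092/44587 + 37757/N(r(3)) = -12092/44587 + 37757/(√51) = -12092*1/44587 + 37757*(√51/51) = -12092/44587 + 2221*√51/3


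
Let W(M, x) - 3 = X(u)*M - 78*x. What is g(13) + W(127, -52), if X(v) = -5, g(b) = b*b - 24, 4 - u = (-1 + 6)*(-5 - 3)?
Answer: 3569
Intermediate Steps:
u = 44 (u = 4 - (-1 + 6)*(-5 - 3) = 4 - 5*(-8) = 4 - 1*(-40) = 4 + 40 = 44)
g(b) = -24 + b² (g(b) = b² - 24 = -24 + b²)
W(M, x) = 3 - 78*x - 5*M (W(M, x) = 3 + (-5*M - 78*x) = 3 + (-78*x - 5*M) = 3 - 78*x - 5*M)
g(13) + W(127, -52) = (-24 + 13²) + (3 - 78*(-52) - 5*127) = (-24 + 169) + (3 + 4056 - 635) = 145 + 3424 = 3569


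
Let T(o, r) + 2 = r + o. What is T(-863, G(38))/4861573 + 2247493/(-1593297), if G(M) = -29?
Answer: -10927775694007/7745929676181 ≈ -1.4108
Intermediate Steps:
T(o, r) = -2 + o + r (T(o, r) = -2 + (r + o) = -2 + (o + r) = -2 + o + r)
T(-863, G(38))/4861573 + 2247493/(-1593297) = (-2 - 863 - 29)/4861573 + 2247493/(-1593297) = -894*1/4861573 + 2247493*(-1/1593297) = -894/4861573 - 2247493/1593297 = -10927775694007/7745929676181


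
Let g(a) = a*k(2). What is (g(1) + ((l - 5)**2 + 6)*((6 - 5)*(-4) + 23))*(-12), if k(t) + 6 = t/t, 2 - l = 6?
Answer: -19776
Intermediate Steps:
l = -4 (l = 2 - 1*6 = 2 - 6 = -4)
k(t) = -5 (k(t) = -6 + t/t = -6 + 1 = -5)
g(a) = -5*a (g(a) = a*(-5) = -5*a)
(g(1) + ((l - 5)**2 + 6)*((6 - 5)*(-4) + 23))*(-12) = (-5*1 + ((-4 - 5)**2 + 6)*((6 - 5)*(-4) + 23))*(-12) = (-5 + ((-9)**2 + 6)*(1*(-4) + 23))*(-12) = (-5 + (81 + 6)*(-4 + 23))*(-12) = (-5 + 87*19)*(-12) = (-5 + 1653)*(-12) = 1648*(-12) = -19776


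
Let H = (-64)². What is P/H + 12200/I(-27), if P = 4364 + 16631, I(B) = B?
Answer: -49404335/110592 ≈ -446.73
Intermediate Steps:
P = 20995
H = 4096
P/H + 12200/I(-27) = 20995/4096 + 12200/(-27) = 20995*(1/4096) + 12200*(-1/27) = 20995/4096 - 12200/27 = -49404335/110592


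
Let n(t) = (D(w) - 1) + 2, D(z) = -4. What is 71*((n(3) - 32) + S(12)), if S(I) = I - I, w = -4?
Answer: -2485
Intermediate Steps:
S(I) = 0
n(t) = -3 (n(t) = (-4 - 1) + 2 = -5 + 2 = -3)
71*((n(3) - 32) + S(12)) = 71*((-3 - 32) + 0) = 71*(-35 + 0) = 71*(-35) = -2485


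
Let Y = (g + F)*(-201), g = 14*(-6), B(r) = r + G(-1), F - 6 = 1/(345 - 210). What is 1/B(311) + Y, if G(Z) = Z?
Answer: 8747495/558 ≈ 15677.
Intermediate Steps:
F = 811/135 (F = 6 + 1/(345 - 210) = 6 + 1/135 = 811/135 ≈ 6.0074)
B(r) = -1 + r (B(r) = r - 1 = -1 + r)
g = -84
Y = 705443/45 (Y = (-84 + 811/135)*(-201) = -10529/135*(-201) = 705443/45 ≈ 15677.)
1/B(311) + Y = 1/(-1 + 311) + 705443/45 = 1/310 + 705443/45 = 8747495/558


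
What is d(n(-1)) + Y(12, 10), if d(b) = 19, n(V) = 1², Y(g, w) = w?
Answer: 29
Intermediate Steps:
n(V) = 1
d(n(-1)) + Y(12, 10) = 19 + 10 = 29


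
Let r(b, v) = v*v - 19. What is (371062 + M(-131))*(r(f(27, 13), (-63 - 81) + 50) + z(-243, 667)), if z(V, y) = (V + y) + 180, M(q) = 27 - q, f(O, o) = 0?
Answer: 3497263620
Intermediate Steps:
r(b, v) = -19 + v² (r(b, v) = v² - 19 = -19 + v²)
z(V, y) = 180 + V + y
(371062 + M(-131))*(r(f(27, 13), (-63 - 81) + 50) + z(-243, 667)) = (371062 + (27 - 1*(-131)))*((-19 + ((-63 - 81) + 50)²) + (180 - 243 + 667)) = (371062 + (27 + 131))*((-19 + (-144 + 50)²) + 604) = (371062 + 158)*((-19 + (-94)²) + 604) = 371220*((-19 + 8836) + 604) = 371220*(8817 + 604) = 371220*9421 = 3497263620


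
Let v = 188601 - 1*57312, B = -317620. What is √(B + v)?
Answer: I*√186331 ≈ 431.66*I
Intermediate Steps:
v = 131289 (v = 188601 - 57312 = 131289)
√(B + v) = √(-317620 + 131289) = √(-186331) = I*√186331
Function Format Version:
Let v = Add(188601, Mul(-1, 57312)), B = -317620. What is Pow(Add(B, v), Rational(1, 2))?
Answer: Mul(I, Pow(186331, Rational(1, 2))) ≈ Mul(431.66, I)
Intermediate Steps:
v = 131289 (v = Add(188601, -57312) = 131289)
Pow(Add(B, v), Rational(1, 2)) = Pow(Add(-317620, 131289), Rational(1, 2)) = Pow(-186331, Rational(1, 2)) = Mul(I, Pow(186331, Rational(1, 2)))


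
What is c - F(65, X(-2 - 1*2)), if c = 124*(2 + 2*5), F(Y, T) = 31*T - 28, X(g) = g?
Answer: 1640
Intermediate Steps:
F(Y, T) = -28 + 31*T
c = 1488 (c = 124*(2 + 10) = 124*12 = 1488)
c - F(65, X(-2 - 1*2)) = 1488 - (-28 + 31*(-2 - 1*2)) = 1488 - (-28 + 31*(-2 - 2)) = 1488 - (-28 + 31*(-4)) = 1488 - (-28 - 124) = 1488 - 1*(-152) = 1488 + 152 = 1640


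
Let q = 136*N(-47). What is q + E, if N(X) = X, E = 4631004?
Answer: 4624612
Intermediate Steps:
q = -6392 (q = 136*(-47) = -6392)
q + E = -6392 + 4631004 = 4624612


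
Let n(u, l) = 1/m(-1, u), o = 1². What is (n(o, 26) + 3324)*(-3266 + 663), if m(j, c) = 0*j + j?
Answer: -8649769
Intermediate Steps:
o = 1
m(j, c) = j (m(j, c) = 0 + j = j)
n(u, l) = -1 (n(u, l) = 1/(-1) = -1)
(n(o, 26) + 3324)*(-3266 + 663) = (-1 + 3324)*(-3266 + 663) = 3323*(-2603) = -8649769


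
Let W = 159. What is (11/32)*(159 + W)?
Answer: 1749/16 ≈ 109.31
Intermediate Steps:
(11/32)*(159 + W) = (11/32)*(159 + 159) = (11*(1/32))*318 = (11/32)*318 = 1749/16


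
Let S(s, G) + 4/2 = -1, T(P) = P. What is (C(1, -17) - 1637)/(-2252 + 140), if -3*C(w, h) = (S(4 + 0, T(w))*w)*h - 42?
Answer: 205/264 ≈ 0.77652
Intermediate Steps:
S(s, G) = -3 (S(s, G) = -2 - 1 = -3)
C(w, h) = 14 + h*w (C(w, h) = -((-3*w)*h - 42)/3 = -(-3*h*w - 42)/3 = -(-42 - 3*h*w)/3 = 14 + h*w)
(C(1, -17) - 1637)/(-2252 + 140) = ((14 - 17*1) - 1637)/(-2252 + 140) = ((14 - 17) - 1637)/(-2112) = (-3 - 1637)*(-1/2112) = -1640*(-1/2112) = 205/264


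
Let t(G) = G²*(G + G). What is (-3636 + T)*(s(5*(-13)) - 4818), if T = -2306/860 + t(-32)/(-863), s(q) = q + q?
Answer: 3270869954726/185545 ≈ 1.7628e+7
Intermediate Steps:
s(q) = 2*q
t(G) = 2*G³ (t(G) = G²*(2*G) = 2*G³)
T = 27185441/371090 (T = -2306/860 + (2*(-32)³)/(-863) = -2306*1/860 + (2*(-32768))*(-1/863) = -1153/430 - 65536*(-1/863) = -1153/430 + 65536/863 = 27185441/371090 ≈ 73.258)
(-3636 + T)*(s(5*(-13)) - 4818) = (-3636 + 27185441/371090)*(2*(5*(-13)) - 4818) = -1322097799*(2*(-65) - 4818)/371090 = -1322097799*(-130 - 4818)/371090 = -1322097799/371090*(-4948) = 3270869954726/185545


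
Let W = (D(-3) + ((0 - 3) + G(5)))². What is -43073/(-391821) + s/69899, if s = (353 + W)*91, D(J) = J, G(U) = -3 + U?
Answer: 16167716986/27387896079 ≈ 0.59032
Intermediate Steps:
W = 16 (W = (-3 + ((0 - 3) + (-3 + 5)))² = (-3 + (-3 + 2))² = (-3 - 1)² = (-4)² = 16)
s = 33579 (s = (353 + 16)*91 = 369*91 = 33579)
-43073/(-391821) + s/69899 = -43073/(-391821) + 33579/69899 = -43073*(-1/391821) + 33579*(1/69899) = 43073/391821 + 33579/69899 = 16167716986/27387896079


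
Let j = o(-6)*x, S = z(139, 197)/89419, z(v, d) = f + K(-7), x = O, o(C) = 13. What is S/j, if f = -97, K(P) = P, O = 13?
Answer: -8/1162447 ≈ -6.8820e-6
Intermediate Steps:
x = 13
z(v, d) = -104 (z(v, d) = -97 - 7 = -104)
S = -104/89419 ≈ -0.0011631
j = 169 (j = 13*13 = 169)
S/j = -104/89419/169 = -104/89419*1/169 = -8/1162447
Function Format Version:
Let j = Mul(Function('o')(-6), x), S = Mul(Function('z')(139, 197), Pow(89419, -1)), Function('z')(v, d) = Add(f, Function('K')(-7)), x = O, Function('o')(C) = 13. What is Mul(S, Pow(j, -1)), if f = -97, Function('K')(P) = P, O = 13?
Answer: Rational(-8, 1162447) ≈ -6.8820e-6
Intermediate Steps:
x = 13
Function('z')(v, d) = -104 (Function('z')(v, d) = Add(-97, -7) = -104)
S = Rational(-104, 89419) (S = Mul(-104, Pow(89419, -1)) = Mul(-104, Rational(1, 89419)) = Rational(-104, 89419) ≈ -0.0011631)
j = 169 (j = Mul(13, 13) = 169)
Mul(S, Pow(j, -1)) = Mul(Rational(-104, 89419), Pow(169, -1)) = Mul(Rational(-104, 89419), Rational(1, 169)) = Rational(-8, 1162447)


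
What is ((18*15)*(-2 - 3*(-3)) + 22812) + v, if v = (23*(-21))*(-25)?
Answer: 36777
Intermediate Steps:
v = 12075 (v = -483*(-25) = 12075)
((18*15)*(-2 - 3*(-3)) + 22812) + v = ((18*15)*(-2 - 3*(-3)) + 22812) + 12075 = (270*(-2 + 9) + 22812) + 12075 = (270*7 + 22812) + 12075 = (1890 + 22812) + 12075 = 24702 + 12075 = 36777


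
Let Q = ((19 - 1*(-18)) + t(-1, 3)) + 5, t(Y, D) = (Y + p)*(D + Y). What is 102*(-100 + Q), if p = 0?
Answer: -6120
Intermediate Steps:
t(Y, D) = Y*(D + Y) (t(Y, D) = (Y + 0)*(D + Y) = Y*(D + Y))
Q = 40 (Q = ((19 - 1*(-18)) - (3 - 1)) + 5 = ((19 + 18) - 1*2) + 5 = (37 - 2) + 5 = 35 + 5 = 40)
102*(-100 + Q) = 102*(-100 + 40) = 102*(-60) = -6120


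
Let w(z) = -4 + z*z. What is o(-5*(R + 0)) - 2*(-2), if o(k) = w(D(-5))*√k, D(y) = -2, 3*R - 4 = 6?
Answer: 4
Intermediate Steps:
R = 10/3 (R = 4/3 + (⅓)*6 = 4/3 + 2 = 10/3 ≈ 3.3333)
w(z) = -4 + z²
o(k) = 0 (o(k) = (-4 + (-2)²)*√k = (-4 + 4)*√k = 0*√k = 0)
o(-5*(R + 0)) - 2*(-2) = 0 - 2*(-2) = 0 + 4 = 4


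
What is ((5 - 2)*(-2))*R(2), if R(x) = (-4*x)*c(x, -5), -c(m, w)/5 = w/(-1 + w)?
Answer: -200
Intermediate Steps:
c(m, w) = -5*w/(-1 + w)
R(x) = 50*x/3 (R(x) = (-4*x)*(-5*(-5)/(-1 - 5)) = (-4*x)*(-5*(-5)/(-6)) = (-4*x)*(-5*(-5)*(-⅙)) = -4*x*(-25/6) = 50*x/3)
((5 - 2)*(-2))*R(2) = ((5 - 2)*(-2))*((50/3)*2) = (3*(-2))*(100/3) = -6*100/3 = -200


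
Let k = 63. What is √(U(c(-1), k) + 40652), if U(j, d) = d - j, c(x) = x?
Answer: 6*√1131 ≈ 201.78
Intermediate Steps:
√(U(c(-1), k) + 40652) = √((63 - 1*(-1)) + 40652) = √((63 + 1) + 40652) = √(64 + 40652) = √40716 = 6*√1131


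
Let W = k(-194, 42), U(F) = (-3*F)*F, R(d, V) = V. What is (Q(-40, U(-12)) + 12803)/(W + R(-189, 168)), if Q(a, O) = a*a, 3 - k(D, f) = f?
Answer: 4801/43 ≈ 111.65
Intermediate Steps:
k(D, f) = 3 - f
U(F) = -3*F²
W = -39 (W = 3 - 1*42 = 3 - 42 = -39)
Q(a, O) = a²
(Q(-40, U(-12)) + 12803)/(W + R(-189, 168)) = ((-40)² + 12803)/(-39 + 168) = (1600 + 12803)/129 = 14403*(1/129) = 4801/43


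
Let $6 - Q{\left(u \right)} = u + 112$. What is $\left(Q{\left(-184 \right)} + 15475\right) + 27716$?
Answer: $43269$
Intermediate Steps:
$Q{\left(u \right)} = -106 - u$ ($Q{\left(u \right)} = 6 - \left(u + 112\right) = 6 - \left(112 + u\right) = -106 - u$)
$\left(Q{\left(-184 \right)} + 15475\right) + 27716 = \left(\left(-106 - -184\right) + 15475\right) + 27716 = \left(\left(-106 + 184\right) + 15475\right) + 27716 = \left(78 + 15475\right) + 27716 = 15553 + 27716 = 43269$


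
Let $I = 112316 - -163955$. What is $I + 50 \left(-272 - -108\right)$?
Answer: $268071$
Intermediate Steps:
$I = 276271$ ($I = 112316 + 163955 = 276271$)
$I + 50 \left(-272 - -108\right) = 276271 + 50 \left(-272 - -108\right) = 276271 + 50 \left(-272 + 108\right) = 276271 + 50 \left(-164\right) = 276271 - 8200 = 268071$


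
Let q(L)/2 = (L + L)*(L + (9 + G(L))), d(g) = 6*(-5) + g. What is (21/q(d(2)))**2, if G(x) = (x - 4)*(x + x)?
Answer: 1/89415936 ≈ 1.1184e-8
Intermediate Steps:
G(x) = 2*x*(-4 + x) (G(x) = (-4 + x)*(2*x) = 2*x*(-4 + x))
d(g) = -30 + g
q(L) = 4*L*(9 + L + 2*L*(-4 + L)) (q(L) = 2*((L + L)*(L + (9 + 2*L*(-4 + L)))) = 2*((2*L)*(9 + L + 2*L*(-4 + L))) = 2*(2*L*(9 + L + 2*L*(-4 + L))) = 4*L*(9 + L + 2*L*(-4 + L)))
(21/q(d(2)))**2 = (21/((4*(-30 + 2)*(9 + (-30 + 2) + 2*(-30 + 2)*(-4 + (-30 + 2))))))**2 = (21/((4*(-28)*(9 - 28 + 2*(-28)*(-4 - 28)))))**2 = (21/((4*(-28)*(9 - 28 + 2*(-28)*(-32)))))**2 = (21/((4*(-28)*(9 - 28 + 1792))))**2 = (21/((4*(-28)*1773)))**2 = (21/(-198576))**2 = (21*(-1/198576))**2 = (-1/9456)**2 = 1/89415936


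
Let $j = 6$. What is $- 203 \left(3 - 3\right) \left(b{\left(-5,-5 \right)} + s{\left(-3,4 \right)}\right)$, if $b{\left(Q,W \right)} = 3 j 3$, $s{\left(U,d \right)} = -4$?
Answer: $0$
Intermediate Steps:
$b{\left(Q,W \right)} = 54$ ($b{\left(Q,W \right)} = 3 \cdot 6 \cdot 3 = 18 \cdot 3 = 54$)
$- 203 \left(3 - 3\right) \left(b{\left(-5,-5 \right)} + s{\left(-3,4 \right)}\right) = - 203 \left(3 - 3\right) \left(54 - 4\right) = - 203 \cdot 0 \cdot 50 = \left(-203\right) 0 = 0$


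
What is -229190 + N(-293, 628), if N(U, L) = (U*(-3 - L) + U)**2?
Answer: 34073238910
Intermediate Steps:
N(U, L) = (U + U*(-3 - L))**2
-229190 + N(-293, 628) = -229190 + (-293)**2*(2 + 628)**2 = -229190 + 85849*630**2 = -229190 + 85849*396900 = -229190 + 34073468100 = 34073238910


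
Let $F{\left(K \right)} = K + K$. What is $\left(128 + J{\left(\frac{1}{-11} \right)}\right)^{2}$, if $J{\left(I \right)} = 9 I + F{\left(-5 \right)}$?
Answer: $\frac{1661521}{121} \approx 13732.0$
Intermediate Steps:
$F{\left(K \right)} = 2 K$
$J{\left(I \right)} = -10 + 9 I$ ($J{\left(I \right)} = 9 I + 2 \left(-5\right) = 9 I - 10 = -10 + 9 I$)
$\left(128 + J{\left(\frac{1}{-11} \right)}\right)^{2} = \left(128 - \left(10 - \frac{9}{-11}\right)\right)^{2} = \left(128 + \left(-10 + 9 \left(- \frac{1}{11}\right)\right)\right)^{2} = \left(128 - \frac{119}{11}\right)^{2} = \left(\frac{1289}{11}\right)^{2} = \frac{1661521}{121}$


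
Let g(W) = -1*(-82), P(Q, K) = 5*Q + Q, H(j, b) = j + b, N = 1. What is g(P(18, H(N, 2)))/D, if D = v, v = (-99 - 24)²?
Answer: 2/369 ≈ 0.0054201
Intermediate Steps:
H(j, b) = b + j
P(Q, K) = 6*Q
v = 15129 (v = (-123)² = 15129)
g(W) = 82
D = 15129
g(P(18, H(N, 2)))/D = 82/15129 = 82*(1/15129) = 2/369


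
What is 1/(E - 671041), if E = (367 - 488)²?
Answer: -1/656400 ≈ -1.5235e-6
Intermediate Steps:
E = 14641 (E = (-121)² = 14641)
1/(E - 671041) = 1/(14641 - 671041) = 1/(-656400) = -1/656400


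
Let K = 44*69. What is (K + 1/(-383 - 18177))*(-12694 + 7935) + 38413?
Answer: -267447943401/18560 ≈ -1.4410e+7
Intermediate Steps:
K = 3036
(K + 1/(-383 - 18177))*(-12694 + 7935) + 38413 = (3036 + 1/(-383 - 18177))*(-12694 + 7935) + 38413 = (3036 + 1/(-18560))*(-4759) + 38413 = (3036 - 1/18560)*(-4759) + 38413 = (56348159/18560)*(-4759) + 38413 = -268160888681/18560 + 38413 = -267447943401/18560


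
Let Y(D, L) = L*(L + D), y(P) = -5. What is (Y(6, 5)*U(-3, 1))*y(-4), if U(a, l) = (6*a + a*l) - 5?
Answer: 7150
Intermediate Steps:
U(a, l) = -5 + 6*a + a*l
Y(D, L) = L*(D + L)
(Y(6, 5)*U(-3, 1))*y(-4) = ((5*(6 + 5))*(-5 + 6*(-3) - 3*1))*(-5) = ((5*11)*(-5 - 18 - 3))*(-5) = (55*(-26))*(-5) = -1430*(-5) = 7150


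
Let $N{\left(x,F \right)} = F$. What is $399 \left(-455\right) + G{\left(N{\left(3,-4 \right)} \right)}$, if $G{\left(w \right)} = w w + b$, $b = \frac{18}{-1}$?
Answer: $-181547$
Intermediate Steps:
$b = -18$ ($b = 18 \left(-1\right) = -18$)
$G{\left(w \right)} = -18 + w^{2}$ ($G{\left(w \right)} = w w - 18 = w^{2} - 18 = -18 + w^{2}$)
$399 \left(-455\right) + G{\left(N{\left(3,-4 \right)} \right)} = 399 \left(-455\right) - \left(18 - \left(-4\right)^{2}\right) = -181545 + \left(-18 + 16\right) = -181545 - 2 = -181547$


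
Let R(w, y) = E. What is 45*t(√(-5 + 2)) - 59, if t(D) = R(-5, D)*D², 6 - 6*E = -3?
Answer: -523/2 ≈ -261.50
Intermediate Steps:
E = 3/2 (E = 1 - ⅙*(-3) = 1 + ½ = 3/2 ≈ 1.5000)
R(w, y) = 3/2
t(D) = 3*D²/2
45*t(√(-5 + 2)) - 59 = 45*(3*(√(-5 + 2))²/2) - 59 = 45*(3*(√(-3))²/2) - 59 = 45*(3*(I*√3)²/2) - 59 = 45*((3/2)*(-3)) - 59 = 45*(-9/2) - 59 = -405/2 - 59 = -523/2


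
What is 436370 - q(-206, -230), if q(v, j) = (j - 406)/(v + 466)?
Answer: 28364209/65 ≈ 4.3637e+5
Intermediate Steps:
q(v, j) = (-406 + j)/(466 + v)
436370 - q(-206, -230) = 436370 - (-406 - 230)/(466 - 206) = 436370 - (-636)/260 = 436370 - 1*(-159/65) = 436370 + 159/65 = 28364209/65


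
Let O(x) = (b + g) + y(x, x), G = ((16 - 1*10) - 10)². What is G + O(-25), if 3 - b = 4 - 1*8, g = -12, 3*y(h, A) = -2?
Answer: 31/3 ≈ 10.333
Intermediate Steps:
y(h, A) = -⅔ (y(h, A) = (⅓)*(-2) = -⅔)
b = 7 (b = 3 - (4 - 1*8) = 3 - (4 - 8) = 3 - 1*(-4) = 3 + 4 = 7)
G = 16 (G = ((16 - 10) - 10)² = (6 - 10)² = (-4)² = 16)
O(x) = -17/3 (O(x) = (7 - 12) - ⅔ = -5 - ⅔ = -17/3)
G + O(-25) = 16 - 17/3 = 31/3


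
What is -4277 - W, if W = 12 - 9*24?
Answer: -4073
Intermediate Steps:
W = -204 (W = 12 - 216 = -204)
-4277 - W = -4277 - 1*(-204) = -4277 + 204 = -4073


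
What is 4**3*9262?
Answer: 592768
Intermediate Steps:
4**3*9262 = 64*9262 = 592768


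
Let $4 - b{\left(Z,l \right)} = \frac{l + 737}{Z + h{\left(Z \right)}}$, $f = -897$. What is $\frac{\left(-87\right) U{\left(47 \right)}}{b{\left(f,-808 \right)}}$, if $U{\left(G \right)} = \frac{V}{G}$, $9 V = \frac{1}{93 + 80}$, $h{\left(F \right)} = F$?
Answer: $- \frac{598}{1992095} \approx -0.00030019$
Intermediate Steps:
$V = \frac{1}{1557}$ ($V = \frac{1}{9 \left(93 + 80\right)} = \frac{1}{9 \cdot 173} = \frac{1}{9} \cdot \frac{1}{173} = \frac{1}{1557} \approx 0.00064226$)
$U{\left(G \right)} = \frac{1}{1557 G}$
$b{\left(Z,l \right)} = 4 - \frac{737 + l}{2 Z}$ ($b{\left(Z,l \right)} = 4 - \frac{l + 737}{Z + Z} = 4 - \frac{737 + l}{2 Z}$)
$\frac{\left(-87\right) U{\left(47 \right)}}{b{\left(f,-808 \right)}} = \frac{\left(-87\right) \frac{1}{1557 \cdot 47}}{\frac{1}{2} \frac{1}{-897} \left(-737 - -808 + 8 \left(-897\right)\right)} = \frac{\left(-87\right) \frac{1}{1557} \cdot \frac{1}{47}}{\frac{1}{2} \left(- \frac{1}{897}\right) \left(-737 + 808 - 7176\right)} = \frac{\left(-87\right) \frac{1}{73179}}{\frac{1}{2} \left(- \frac{1}{897}\right) \left(-7105\right)} = - \frac{29}{24393 \cdot \frac{7105}{1794}} = \left(- \frac{29}{24393}\right) \frac{1794}{7105} = - \frac{598}{1992095}$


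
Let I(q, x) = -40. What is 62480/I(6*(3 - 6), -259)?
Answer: -1562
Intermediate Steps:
62480/I(6*(3 - 6), -259) = 62480/(-40) = 62480*(-1/40) = -1562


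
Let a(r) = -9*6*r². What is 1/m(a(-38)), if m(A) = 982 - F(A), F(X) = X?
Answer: 1/78958 ≈ 1.2665e-5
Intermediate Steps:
a(r) = -54*r²
m(A) = 982 - A
1/m(a(-38)) = 1/(982 - (-54)*(-38)²) = 1/(982 - (-54)*1444) = 1/(982 - 1*(-77976)) = 1/(982 + 77976) = 1/78958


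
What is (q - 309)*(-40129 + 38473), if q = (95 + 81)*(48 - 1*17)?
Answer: -8523432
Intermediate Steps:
q = 5456 (q = 176*(48 - 17) = 176*31 = 5456)
(q - 309)*(-40129 + 38473) = (5456 - 309)*(-40129 + 38473) = 5147*(-1656) = -8523432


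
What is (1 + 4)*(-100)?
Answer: -500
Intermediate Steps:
(1 + 4)*(-100) = 5*(-100) = -500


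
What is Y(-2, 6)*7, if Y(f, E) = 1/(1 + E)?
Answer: 1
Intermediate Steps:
Y(-2, 6)*7 = 7/(1 + 6) = 7/7 = (⅐)*7 = 1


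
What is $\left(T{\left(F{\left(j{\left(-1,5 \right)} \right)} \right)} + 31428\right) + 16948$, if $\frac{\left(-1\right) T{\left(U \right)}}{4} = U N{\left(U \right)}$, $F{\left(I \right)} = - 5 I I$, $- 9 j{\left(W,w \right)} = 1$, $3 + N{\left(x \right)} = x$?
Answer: $\frac{317389976}{6561} \approx 48375.0$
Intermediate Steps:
$N{\left(x \right)} = -3 + x$
$j{\left(W,w \right)} = - \frac{1}{9}$ ($j{\left(W,w \right)} = \left(- \frac{1}{9}\right) 1 = - \frac{1}{9}$)
$F{\left(I \right)} = - 5 I^{2}$
$T{\left(U \right)} = - 4 U \left(-3 + U\right)$
$\left(T{\left(F{\left(j{\left(-1,5 \right)} \right)} \right)} + 31428\right) + 16948 = \left(4 \left(- 5 \left(- \frac{1}{9}\right)^{2}\right) \left(3 - - 5 \left(- \frac{1}{9}\right)^{2}\right) + 31428\right) + 16948 = \left(4 \left(\left(-5\right) \frac{1}{81}\right) \left(3 - \left(-5\right) \frac{1}{81}\right) + 31428\right) + 16948 = \left(4 \left(- \frac{5}{81}\right) \left(3 - - \frac{5}{81}\right) + 31428\right) + 16948 = \left(4 \left(- \frac{5}{81}\right) \left(3 + \frac{5}{81}\right) + 31428\right) + 16948 = \left(4 \left(- \frac{5}{81}\right) \frac{248}{81} + 31428\right) + 16948 = \left(- \frac{4960}{6561} + 31428\right) + 16948 = \frac{206194148}{6561} + 16948 = \frac{317389976}{6561}$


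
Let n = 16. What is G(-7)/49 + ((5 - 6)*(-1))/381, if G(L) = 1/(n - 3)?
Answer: 1018/242697 ≈ 0.0041945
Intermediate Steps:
G(L) = 1/13 (G(L) = 1/(16 - 3) = 1/13)
G(-7)/49 + ((5 - 6)*(-1))/381 = (1/13)/49 + ((5 - 6)*(-1))/381 = (1/13)*(1/49) - 1*(-1)*(1/381) = 1/637 + 1*(1/381) = 1/637 + 1/381 = 1018/242697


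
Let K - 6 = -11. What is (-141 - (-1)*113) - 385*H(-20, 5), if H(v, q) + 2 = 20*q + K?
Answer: -35833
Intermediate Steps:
K = -5 (K = 6 - 11 = -5)
H(v, q) = -7 + 20*q (H(v, q) = -2 + (20*q - 5) = -2 + (-5 + 20*q) = -7 + 20*q)
(-141 - (-1)*113) - 385*H(-20, 5) = (-141 - (-1)*113) - 385*(-7 + 20*5) = (-141 - 1*(-113)) - 385*(-7 + 100) = (-141 + 113) - 385*93 = -28 - 35805 = -35833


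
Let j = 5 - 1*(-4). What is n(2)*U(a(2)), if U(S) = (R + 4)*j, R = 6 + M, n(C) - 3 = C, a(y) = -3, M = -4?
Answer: 270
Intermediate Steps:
n(C) = 3 + C
j = 9 (j = 5 + 4 = 9)
R = 2 (R = 6 - 4 = 2)
U(S) = 54 (U(S) = (2 + 4)*9 = 6*9 = 54)
n(2)*U(a(2)) = (3 + 2)*54 = 5*54 = 270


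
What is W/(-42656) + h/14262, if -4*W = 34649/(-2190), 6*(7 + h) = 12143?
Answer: 376564504861/2664616239360 ≈ 0.14132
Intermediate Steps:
h = 12101/6 (h = -7 + (⅙)*12143 = -7 + 12143/6 = 12101/6 ≈ 2016.8)
W = 34649/8760 (W = -34649/(4*(-2190)) = -34649*(-1)/(4*2190) = -¼*(-34649/2190) = 34649/8760 ≈ 3.9554)
W/(-42656) + h/14262 = (34649/8760)/(-42656) + (12101/6)/14262 = (34649/8760)*(-1/42656) + (12101/6)*(1/14262) = -34649/373666560 + 12101/85572 = 376564504861/2664616239360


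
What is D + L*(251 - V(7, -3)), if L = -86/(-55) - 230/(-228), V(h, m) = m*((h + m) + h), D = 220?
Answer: 2980018/3135 ≈ 950.56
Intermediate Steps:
V(h, m) = m*(m + 2*h)
L = 16129/6270 (L = -86*(-1/55) - 230*(-1/228) = 86/55 + 115/114 = 16129/6270 ≈ 2.5724)
D + L*(251 - V(7, -3)) = 220 + 16129*(251 - (-3)*(-3 + 2*7))/6270 = 220 + 16129*(251 - (-3)*(-3 + 14))/6270 = 220 + 16129*(251 - (-3)*11)/6270 = 220 + 16129*(251 - 1*(-33))/6270 = 220 + 16129*(251 + 33)/6270 = 220 + (16129/6270)*284 = 220 + 2290318/3135 = 2980018/3135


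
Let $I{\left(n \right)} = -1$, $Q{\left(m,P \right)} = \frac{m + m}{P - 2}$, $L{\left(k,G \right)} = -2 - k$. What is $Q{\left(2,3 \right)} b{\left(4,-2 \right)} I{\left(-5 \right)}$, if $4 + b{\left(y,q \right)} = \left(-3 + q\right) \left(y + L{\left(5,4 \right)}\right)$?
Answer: $-44$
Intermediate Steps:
$Q{\left(m,P \right)} = \frac{2 m}{-2 + P}$
$b{\left(y,q \right)} = -4 + \left(-7 + y\right) \left(-3 + q\right)$ ($b{\left(y,q \right)} = -4 + \left(-3 + q\right) \left(y - 7\right) = -4 + \left(-3 + q\right) \left(-7 + y\right) = -4 + \left(-7 + y\right) \left(-3 + q\right)$)
$Q{\left(2,3 \right)} b{\left(4,-2 \right)} I{\left(-5 \right)} = 2 \cdot 2 \frac{1}{-2 + 3} \left(17 - -14 - 12 - 8\right) \left(-1\right) = 2 \cdot 2 \cdot 1^{-1} \left(17 + 14 - 12 - 8\right) \left(-1\right) = 2 \cdot 2 \cdot 1 \cdot 11 \left(-1\right) = 4 \cdot 11 \left(-1\right) = 44 \left(-1\right) = -44$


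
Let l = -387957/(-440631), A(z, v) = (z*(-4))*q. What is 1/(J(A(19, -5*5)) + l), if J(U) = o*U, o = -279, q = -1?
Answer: -146877/3114250589 ≈ -4.7163e-5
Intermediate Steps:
A(z, v) = 4*z (A(z, v) = (z*(-4))*(-1) = -4*z*(-1) = 4*z)
J(U) = -279*U
l = 129319/146877 (l = -387957*(-1/440631) = 129319/146877 ≈ 0.88046)
1/(J(A(19, -5*5)) + l) = 1/(-1116*19 + 129319/146877) = 1/(-279*76 + 129319/146877) = 1/(-21204 + 129319/146877) = 1/(-3114250589/146877) = -146877/3114250589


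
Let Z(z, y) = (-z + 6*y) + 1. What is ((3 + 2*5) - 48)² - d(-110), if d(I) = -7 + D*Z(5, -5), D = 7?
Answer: 1470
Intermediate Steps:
Z(z, y) = 1 - z + 6*y
d(I) = -245 (d(I) = -7 + 7*(1 - 1*5 + 6*(-5)) = -7 + 7*(1 - 5 - 30) = -7 + 7*(-34) = -7 - 238 = -245)
((3 + 2*5) - 48)² - d(-110) = ((3 + 2*5) - 48)² - 1*(-245) = ((3 + 10) - 48)² + 245 = (13 - 48)² + 245 = (-35)² + 245 = 1225 + 245 = 1470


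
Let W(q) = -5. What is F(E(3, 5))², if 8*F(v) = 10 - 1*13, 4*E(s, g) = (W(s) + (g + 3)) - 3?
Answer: 9/64 ≈ 0.14063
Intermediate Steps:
E(s, g) = -5/4 + g/4 (E(s, g) = ((-5 + (g + 3)) - 3)/4 = ((-5 + (3 + g)) - 3)/4 = ((-2 + g) - 3)/4 = (-5 + g)/4 = -5/4 + g/4)
F(v) = -3/8 (F(v) = (10 - 1*13)/8 = (10 - 13)/8 = (⅛)*(-3) = -3/8)
F(E(3, 5))² = (-3/8)² = 9/64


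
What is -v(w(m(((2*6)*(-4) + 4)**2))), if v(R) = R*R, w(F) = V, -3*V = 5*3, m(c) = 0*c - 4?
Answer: -25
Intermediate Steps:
m(c) = -4 (m(c) = 0 - 4 = -4)
V = -5 (V = -5*3/3 = -1/3*15 = -5)
w(F) = -5
v(R) = R**2
-v(w(m(((2*6)*(-4) + 4)**2))) = -1*(-5)**2 = -1*25 = -25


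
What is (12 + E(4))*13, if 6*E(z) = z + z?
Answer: 520/3 ≈ 173.33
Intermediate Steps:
E(z) = z/3 (E(z) = (z + z)/6 = (2*z)/6 = z/3)
(12 + E(4))*13 = (12 + (1/3)*4)*13 = (12 + 4/3)*13 = (40/3)*13 = 520/3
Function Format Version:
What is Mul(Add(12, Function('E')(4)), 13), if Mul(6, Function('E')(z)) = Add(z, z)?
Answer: Rational(520, 3) ≈ 173.33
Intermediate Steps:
Function('E')(z) = Mul(Rational(1, 3), z) (Function('E')(z) = Mul(Rational(1, 6), Add(z, z)) = Mul(Rational(1, 6), Mul(2, z)) = Mul(Rational(1, 3), z))
Mul(Add(12, Function('E')(4)), 13) = Mul(Add(12, Mul(Rational(1, 3), 4)), 13) = Mul(Add(12, Rational(4, 3)), 13) = Mul(Rational(40, 3), 13) = Rational(520, 3)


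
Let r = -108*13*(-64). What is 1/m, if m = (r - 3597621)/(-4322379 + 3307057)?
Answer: 1015322/3507765 ≈ 0.28945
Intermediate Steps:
r = 89856 (r = -1404*(-64) = 89856)
m = 3507765/1015322 (m = (89856 - 3597621)/(-4322379 + 3307057) = -3507765/(-1015322) = -3507765*(-1/1015322) = 3507765/1015322 ≈ 3.4548)
1/m = 1/(3507765/1015322) = 1015322/3507765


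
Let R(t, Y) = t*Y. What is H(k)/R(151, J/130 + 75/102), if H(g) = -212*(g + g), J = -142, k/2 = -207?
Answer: -129311520/39713 ≈ -3256.2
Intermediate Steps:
k = -414 (k = 2*(-207) = -414)
H(g) = -424*g
R(t, Y) = Y*t
H(k)/R(151, J/130 + 75/102) = (-424*(-414))/(((-142/130 + 75/102)*151)) = 175536/(((-142*1/130 + 75*(1/102))*151)) = 175536/(((-71/65 + 25/34)*151)) = 175536/((-789/2210*151)) = 175536/(-119139/2210) = 175536*(-2210/119139) = -129311520/39713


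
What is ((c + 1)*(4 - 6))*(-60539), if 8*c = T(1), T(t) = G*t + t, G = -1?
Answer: 121078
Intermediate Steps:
T(t) = 0 (T(t) = -t + t = 0)
c = 0 (c = (1/8)*0 = 0)
((c + 1)*(4 - 6))*(-60539) = ((0 + 1)*(4 - 6))*(-60539) = (1*(-2))*(-60539) = -2*(-60539) = 121078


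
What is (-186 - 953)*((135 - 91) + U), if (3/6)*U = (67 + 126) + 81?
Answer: -674288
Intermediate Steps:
U = 548 (U = 2*((67 + 126) + 81) = 2*(193 + 81) = 2*274 = 548)
(-186 - 953)*((135 - 91) + U) = (-186 - 953)*((135 - 91) + 548) = -1139*(44 + 548) = -1139*592 = -674288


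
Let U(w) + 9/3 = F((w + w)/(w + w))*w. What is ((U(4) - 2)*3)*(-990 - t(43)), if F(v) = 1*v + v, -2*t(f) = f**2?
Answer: -1179/2 ≈ -589.50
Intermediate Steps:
t(f) = -f**2/2
F(v) = 2*v (F(v) = v + v = 2*v)
U(w) = -3 + 2*w (U(w) = -3 + (2*((w + w)/(w + w)))*w = -3 + (2*((2*w)/((2*w))))*w = -3 + (2*((2*w)*(1/(2*w))))*w = -3 + (2*1)*w = -3 + 2*w)
((U(4) - 2)*3)*(-990 - t(43)) = (((-3 + 2*4) - 2)*3)*(-990 - (-1)*43**2/2) = (((-3 + 8) - 2)*3)*(-990 - (-1)*1849/2) = ((5 - 2)*3)*(-990 - 1*(-1849/2)) = (3*3)*(-990 + 1849/2) = 9*(-131/2) = -1179/2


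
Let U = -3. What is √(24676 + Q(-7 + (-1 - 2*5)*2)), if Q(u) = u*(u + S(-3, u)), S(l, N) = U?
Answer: 2*√6401 ≈ 160.01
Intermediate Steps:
S(l, N) = -3
Q(u) = u*(-3 + u) (Q(u) = u*(u - 3) = u*(-3 + u))
√(24676 + Q(-7 + (-1 - 2*5)*2)) = √(24676 + (-7 + (-1 - 2*5)*2)*(-3 + (-7 + (-1 - 2*5)*2))) = √(24676 + (-7 + (-1 - 10)*2)*(-3 + (-7 + (-1 - 10)*2))) = √(24676 + (-7 - 11*2)*(-3 + (-7 - 11*2))) = √(24676 + (-7 - 22)*(-3 + (-7 - 22))) = √(24676 - 29*(-3 - 29)) = √(24676 - 29*(-32)) = √(24676 + 928) = √25604 = 2*√6401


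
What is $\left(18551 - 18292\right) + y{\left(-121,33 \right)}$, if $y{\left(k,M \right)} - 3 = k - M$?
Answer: $108$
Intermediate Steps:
$y{\left(k,M \right)} = 3 + k - M$ ($y{\left(k,M \right)} = 3 - \left(M - k\right) = 3 + k - M$)
$\left(18551 - 18292\right) + y{\left(-121,33 \right)} = \left(18551 - 18292\right) - 151 = 259 - 151 = 108$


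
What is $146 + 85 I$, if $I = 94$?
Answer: $8136$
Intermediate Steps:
$146 + 85 I = 146 + 85 \cdot 94 = 146 + 7990 = 8136$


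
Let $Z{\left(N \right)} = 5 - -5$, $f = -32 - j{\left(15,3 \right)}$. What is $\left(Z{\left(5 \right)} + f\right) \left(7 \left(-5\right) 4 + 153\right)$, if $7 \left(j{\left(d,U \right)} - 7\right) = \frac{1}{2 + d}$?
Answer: $- \frac{44876}{119} \approx -377.11$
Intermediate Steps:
$j{\left(d,U \right)} = 7 + \frac{1}{7 \left(2 + d\right)}$
$f = - \frac{4642}{119}$ ($f = -32 - \frac{99 + 49 \cdot 15}{7 \left(2 + 15\right)} = -32 - \frac{99 + 735}{7 \cdot 17} = -32 - \frac{1}{7} \cdot \frac{1}{17} \cdot 834 = -32 - \frac{834}{119} = - \frac{4642}{119} \approx -39.008$)
$Z{\left(N \right)} = 10$ ($Z{\left(N \right)} = 5 + 5 = 10$)
$\left(Z{\left(5 \right)} + f\right) \left(7 \left(-5\right) 4 + 153\right) = \left(10 - \frac{4642}{119}\right) \left(7 \left(-5\right) 4 + 153\right) = - \frac{3452 \left(\left(-35\right) 4 + 153\right)}{119} = - \frac{3452 \left(-140 + 153\right)}{119} = \left(- \frac{3452}{119}\right) 13 = - \frac{44876}{119}$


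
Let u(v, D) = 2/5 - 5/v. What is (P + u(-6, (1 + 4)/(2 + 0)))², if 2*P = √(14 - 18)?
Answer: 469/900 + 37*I/15 ≈ 0.52111 + 2.4667*I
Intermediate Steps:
u(v, D) = ⅖ - 5/v (u(v, D) = 2*(⅕) - 5/v = ⅖ - 5/v)
P = I (P = √(14 - 18)/2 = √(-4)/2 = (2*I)/2 = I ≈ 1.0*I)
(P + u(-6, (1 + 4)/(2 + 0)))² = (I + (⅖ - 5/(-6)))² = (I + (⅖ - 5*(-⅙)))² = (I + (⅖ + ⅚))² = (I + 37/30)² = (37/30 + I)²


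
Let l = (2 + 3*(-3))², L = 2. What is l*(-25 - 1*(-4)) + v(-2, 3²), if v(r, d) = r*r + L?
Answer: -1023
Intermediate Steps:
v(r, d) = 2 + r² (v(r, d) = r*r + 2 = r² + 2 = 2 + r²)
l = 49 (l = (2 - 9)² = (-7)² = 49)
l*(-25 - 1*(-4)) + v(-2, 3²) = 49*(-25 - 1*(-4)) + (2 + (-2)²) = 49*(-25 + 4) + (2 + 4) = 49*(-21) + 6 = -1029 + 6 = -1023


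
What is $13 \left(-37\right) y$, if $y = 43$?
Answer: $-20683$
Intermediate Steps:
$13 \left(-37\right) y = 13 \left(-37\right) 43 = \left(-481\right) 43 = -20683$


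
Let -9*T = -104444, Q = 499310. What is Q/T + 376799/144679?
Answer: 344755719083/7555426738 ≈ 45.630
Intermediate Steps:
T = 104444/9 (T = -1/9*(-104444) = 104444/9 ≈ 11605.)
Q/T + 376799/144679 = 499310/(104444/9) + 376799/144679 = 499310*(9/104444) + 376799*(1/144679) = 2246895/52222 + 376799/144679 = 344755719083/7555426738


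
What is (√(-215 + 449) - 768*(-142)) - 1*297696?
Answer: -188640 + 3*√26 ≈ -1.8862e+5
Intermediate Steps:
(√(-215 + 449) - 768*(-142)) - 1*297696 = (√234 + 109056) - 297696 = (3*√26 + 109056) - 297696 = (109056 + 3*√26) - 297696 = -188640 + 3*√26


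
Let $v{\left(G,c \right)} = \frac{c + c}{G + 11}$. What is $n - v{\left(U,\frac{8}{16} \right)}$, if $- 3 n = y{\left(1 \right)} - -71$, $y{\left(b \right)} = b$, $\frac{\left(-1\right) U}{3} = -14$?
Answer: $- \frac{1273}{53} \approx -24.019$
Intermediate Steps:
$U = 42$ ($U = \left(-3\right) \left(-14\right) = 42$)
$n = -24$ ($n = - \frac{1 - -71}{3} = - \frac{1 + 71}{3} = \left(- \frac{1}{3}\right) 72 = -24$)
$v{\left(G,c \right)} = \frac{2 c}{11 + G}$
$n - v{\left(U,\frac{8}{16} \right)} = -24 - \frac{2 \cdot \frac{8}{16}}{11 + 42} = -24 - \frac{2 \cdot 8 \cdot \frac{1}{16}}{53} = -24 - 2 \cdot \frac{1}{2} \cdot \frac{1}{53} = -24 - \frac{1}{53} = - \frac{1273}{53}$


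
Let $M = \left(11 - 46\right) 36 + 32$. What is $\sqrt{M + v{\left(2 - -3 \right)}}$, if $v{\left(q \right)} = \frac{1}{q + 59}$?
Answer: $\frac{i \sqrt{78591}}{8} \approx 35.043 i$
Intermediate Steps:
$M = -1228$ ($M = \left(-35\right) 36 + 32 = -1260 + 32 = -1228$)
$v{\left(q \right)} = \frac{1}{59 + q}$
$\sqrt{M + v{\left(2 - -3 \right)}} = \sqrt{-1228 + \frac{1}{59 + \left(2 - -3\right)}} = \sqrt{-1228 + \frac{1}{59 + \left(2 + 3\right)}} = \sqrt{-1228 + \frac{1}{59 + 5}} = \sqrt{-1228 + \frac{1}{64}} = \sqrt{- \frac{78591}{64}} = \frac{i \sqrt{78591}}{8}$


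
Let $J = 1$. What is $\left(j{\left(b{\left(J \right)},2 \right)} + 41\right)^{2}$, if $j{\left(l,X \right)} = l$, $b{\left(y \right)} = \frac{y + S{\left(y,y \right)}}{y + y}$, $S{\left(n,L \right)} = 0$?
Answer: $\frac{6889}{4} \approx 1722.3$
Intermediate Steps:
$b{\left(y \right)} = \frac{1}{2}$ ($b{\left(y \right)} = \frac{y + 0}{y + y} = \frac{y}{2 y} = y \frac{1}{2 y} = \frac{1}{2}$)
$\left(j{\left(b{\left(J \right)},2 \right)} + 41\right)^{2} = \left(\frac{1}{2} + 41\right)^{2} = \left(\frac{83}{2}\right)^{2} = \frac{6889}{4}$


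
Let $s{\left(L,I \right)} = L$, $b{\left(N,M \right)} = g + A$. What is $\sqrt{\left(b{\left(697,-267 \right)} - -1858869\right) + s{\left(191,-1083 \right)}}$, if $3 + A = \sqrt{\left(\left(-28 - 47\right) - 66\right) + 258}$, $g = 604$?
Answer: $\sqrt{1859661 + 3 \sqrt{13}} \approx 1363.7$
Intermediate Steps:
$A = -3 + 3 \sqrt{13}$ ($A = -3 + \sqrt{\left(\left(-28 - 47\right) - 66\right) + 258} = -3 + \sqrt{\left(-75 - 66\right) + 258} = -3 + \sqrt{-141 + 258} = -3 + \sqrt{117} = -3 + 3 \sqrt{13} \approx 7.8167$)
$b{\left(N,M \right)} = 601 + 3 \sqrt{13}$ ($b{\left(N,M \right)} = 604 - \left(3 - 3 \sqrt{13}\right) = 601 + 3 \sqrt{13}$)
$\sqrt{\left(b{\left(697,-267 \right)} - -1858869\right) + s{\left(191,-1083 \right)}} = \sqrt{\left(\left(601 + 3 \sqrt{13}\right) - -1858869\right) + 191} = \sqrt{\left(\left(601 + 3 \sqrt{13}\right) + 1858869\right) + 191} = \sqrt{\left(1859470 + 3 \sqrt{13}\right) + 191} = \sqrt{1859661 + 3 \sqrt{13}}$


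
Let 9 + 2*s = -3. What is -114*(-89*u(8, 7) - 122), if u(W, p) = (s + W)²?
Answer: 54492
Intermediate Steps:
s = -6 (s = -9/2 + (½)*(-3) = -9/2 - 3/2 = -6)
u(W, p) = (-6 + W)²
-114*(-89*u(8, 7) - 122) = -114*(-89*(-6 + 8)² - 122) = -114*(-89*2² - 122) = -114*(-89*4 - 122) = -114*(-356 - 122) = -114*(-478) = 54492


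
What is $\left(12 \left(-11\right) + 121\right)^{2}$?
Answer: $121$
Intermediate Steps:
$\left(12 \left(-11\right) + 121\right)^{2} = \left(-132 + 121\right)^{2} = \left(-11\right)^{2} = 121$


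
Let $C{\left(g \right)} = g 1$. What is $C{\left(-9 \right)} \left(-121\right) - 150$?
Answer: $939$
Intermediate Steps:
$C{\left(g \right)} = g$
$C{\left(-9 \right)} \left(-121\right) - 150 = \left(-9\right) \left(-121\right) - 150 = 1089 - 150 = 939$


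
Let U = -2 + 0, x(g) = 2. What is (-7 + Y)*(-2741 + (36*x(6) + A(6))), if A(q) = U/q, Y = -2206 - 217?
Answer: 6486480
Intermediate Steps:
U = -2
Y = -2423
A(q) = -2/q
(-7 + Y)*(-2741 + (36*x(6) + A(6))) = (-7 - 2423)*(-2741 + (36*2 - 2/6)) = -2430*(-2741 + (72 - 2*⅙)) = -2430*(-2741 + (72 - ⅓)) = -2430*(-2741 + 215/3) = -2430*(-8008/3) = 6486480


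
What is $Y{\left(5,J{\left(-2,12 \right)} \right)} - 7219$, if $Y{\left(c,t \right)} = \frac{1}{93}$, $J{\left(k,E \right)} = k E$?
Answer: $- \frac{671366}{93} \approx -7219.0$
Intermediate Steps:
$J{\left(k,E \right)} = E k$
$Y{\left(c,t \right)} = \frac{1}{93}$
$Y{\left(5,J{\left(-2,12 \right)} \right)} - 7219 = \frac{1}{93} - 7219 = - \frac{671366}{93}$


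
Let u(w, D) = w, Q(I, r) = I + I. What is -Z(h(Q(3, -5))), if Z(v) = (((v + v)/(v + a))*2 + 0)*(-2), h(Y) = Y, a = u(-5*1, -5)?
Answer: 48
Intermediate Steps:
Q(I, r) = 2*I
a = -5 (a = -5*1 = -5)
Z(v) = -8*v/(-5 + v) (Z(v) = (((v + v)/(v - 5))*2 + 0)*(-2) = (((2*v)/(-5 + v))*2 + 0)*(-2) = ((2*v/(-5 + v))*2 + 0)*(-2) = (4*v/(-5 + v) + 0)*(-2) = (4*v/(-5 + v))*(-2) = -8*v/(-5 + v))
-Z(h(Q(3, -5))) = -(-8)*2*3/(-5 + 2*3) = -(-8)*6/(-5 + 6) = -(-8)*6/1 = -(-8)*6 = -1*(-48) = 48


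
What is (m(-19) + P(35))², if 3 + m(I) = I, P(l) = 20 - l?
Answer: 1369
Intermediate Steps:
m(I) = -3 + I
(m(-19) + P(35))² = ((-3 - 19) + (20 - 1*35))² = (-22 + (20 - 35))² = (-22 - 15)² = (-37)² = 1369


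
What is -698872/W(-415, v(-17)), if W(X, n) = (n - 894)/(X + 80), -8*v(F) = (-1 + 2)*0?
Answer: -117061060/447 ≈ -2.6188e+5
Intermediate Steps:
v(F) = 0 (v(F) = -(-1 + 2)*0/8 = -0/8 = -⅛*0 = 0)
W(X, n) = (-894 + n)/(80 + X)
-698872/W(-415, v(-17)) = -698872*(80 - 415)/(-894 + 0) = -698872/(-894/(-335)) = -698872/((-1/335*(-894))) = -698872/894/335 = -698872*335/894 = -117061060/447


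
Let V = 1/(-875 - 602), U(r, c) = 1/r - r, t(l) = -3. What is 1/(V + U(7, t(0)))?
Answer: -211/1447 ≈ -0.14582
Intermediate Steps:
V = -1/1477 (V = 1/(-1477) = -1/1477 ≈ -0.00067705)
1/(V + U(7, t(0))) = 1/(-1/1477 + (1/7 - 1*7)) = 1/(-1/1477 + (⅐ - 7)) = 1/(-1/1477 - 48/7) = 1/(-1447/211) = -211/1447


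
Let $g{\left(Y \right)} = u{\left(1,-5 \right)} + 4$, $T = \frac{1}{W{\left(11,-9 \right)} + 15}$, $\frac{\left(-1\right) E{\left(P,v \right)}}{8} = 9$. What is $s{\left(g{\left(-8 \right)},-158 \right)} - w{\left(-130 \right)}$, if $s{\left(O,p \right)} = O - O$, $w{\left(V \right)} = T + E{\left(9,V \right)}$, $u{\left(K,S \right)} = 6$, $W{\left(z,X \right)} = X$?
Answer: $\frac{431}{6} \approx 71.833$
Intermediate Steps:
$E{\left(P,v \right)} = -72$ ($E{\left(P,v \right)} = \left(-8\right) 9 = -72$)
$T = \frac{1}{6}$ ($T = \frac{1}{-9 + 15} = \frac{1}{6} \approx 0.16667$)
$g{\left(Y \right)} = 10$ ($g{\left(Y \right)} = 6 + 4 = 10$)
$w{\left(V \right)} = - \frac{431}{6}$ ($w{\left(V \right)} = \frac{1}{6} - 72 = - \frac{431}{6}$)
$s{\left(O,p \right)} = 0$
$s{\left(g{\left(-8 \right)},-158 \right)} - w{\left(-130 \right)} = 0 - - \frac{431}{6} = 0 + \frac{431}{6} = \frac{431}{6}$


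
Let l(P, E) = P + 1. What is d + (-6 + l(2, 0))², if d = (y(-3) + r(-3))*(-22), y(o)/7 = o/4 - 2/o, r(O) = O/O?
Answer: -⅙ ≈ -0.16667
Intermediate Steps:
r(O) = 1
y(o) = -14/o + 7*o/4 (y(o) = 7*(o/4 - 2/o) = 7*(-2/o + o/4) = -14/o + 7*o/4)
l(P, E) = 1 + P
d = -55/6 (d = ((-14/(-3) + (7/4)*(-3)) + 1)*(-22) = ((-14*(-⅓) - 21/4) + 1)*(-22) = ((14/3 - 21/4) + 1)*(-22) = (-7/12 + 1)*(-22) = (5/12)*(-22) = -55/6 ≈ -9.1667)
d + (-6 + l(2, 0))² = -55/6 + (-6 + (1 + 2))² = -55/6 + (-6 + 3)² = -55/6 + (-3)² = -55/6 + 9 = -⅙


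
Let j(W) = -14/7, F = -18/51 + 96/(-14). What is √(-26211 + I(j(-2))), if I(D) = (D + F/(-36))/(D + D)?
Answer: I*√53448134334/1428 ≈ 161.9*I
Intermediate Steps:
F = -858/119 (F = -18*1/51 + 96*(-1/14) = -6/17 - 48/7 = -858/119 ≈ -7.2101)
j(W) = -2 (j(W) = -14*⅐ = -2)
I(D) = (143/714 + D)/(2*D) (I(D) = (D - 858/119/(-36))/(D + D) = (D - 858/119*(-1/36))/((2*D)) = (D + 143/714)*(1/(2*D)) = (143/714 + D)*(1/(2*D)) = (143/714 + D)/(2*D))
√(-26211 + I(j(-2))) = √(-26211 + (1/1428)*(143 + 714*(-2))/(-2)) = √(-26211 + (1/1428)*(-½)*(143 - 1428)) = √(-26211 + (1/1428)*(-½)*(-1285)) = √(-26211 + 1285/2856) = √(-74857331/2856) = I*√53448134334/1428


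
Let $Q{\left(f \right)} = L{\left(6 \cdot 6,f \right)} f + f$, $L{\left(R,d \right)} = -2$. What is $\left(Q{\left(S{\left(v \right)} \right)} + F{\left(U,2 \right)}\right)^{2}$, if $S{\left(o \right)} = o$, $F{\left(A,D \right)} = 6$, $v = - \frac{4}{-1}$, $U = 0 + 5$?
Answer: $4$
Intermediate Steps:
$U = 5$
$v = 4$ ($v = \left(-4\right) \left(-1\right) = 4$)
$Q{\left(f \right)} = - f$ ($Q{\left(f \right)} = - 2 f + f = - f$)
$\left(Q{\left(S{\left(v \right)} \right)} + F{\left(U,2 \right)}\right)^{2} = \left(\left(-1\right) 4 + 6\right)^{2} = \left(-4 + 6\right)^{2} = 2^{2} = 4$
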